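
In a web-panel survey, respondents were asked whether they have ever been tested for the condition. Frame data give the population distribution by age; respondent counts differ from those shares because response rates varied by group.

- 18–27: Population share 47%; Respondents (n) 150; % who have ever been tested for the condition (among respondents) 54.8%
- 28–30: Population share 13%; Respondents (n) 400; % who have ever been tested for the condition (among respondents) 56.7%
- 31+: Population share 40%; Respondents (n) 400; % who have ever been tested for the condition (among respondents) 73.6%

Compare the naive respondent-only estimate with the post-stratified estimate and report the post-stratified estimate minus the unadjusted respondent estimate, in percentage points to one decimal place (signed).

Unadjusted (pooled respondent) estimate weights by respondent counts:
  (150/950)×54.8 + (400/950)×56.7 + (400/950)×73.6 = 63.5158%
Post-stratifying to population shares instead:
  0.47×54.8 + 0.13×56.7 + 0.4×73.6 = 62.567%
Difference = 62.567 − 63.5158 = -0.9488 pp.

-0.9 percentage points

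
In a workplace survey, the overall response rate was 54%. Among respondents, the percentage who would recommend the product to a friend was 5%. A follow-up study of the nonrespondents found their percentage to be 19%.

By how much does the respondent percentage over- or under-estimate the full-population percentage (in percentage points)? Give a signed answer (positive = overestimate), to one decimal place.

Nonresponse fraction = 1 − 0.54 = 0.46.
Bias = (nonresponse fraction) × (respondent percentage − nonrespondent percentage)
     = 0.46 × (5 − 19) = 0.46 × -14 = -6.44.

-6.4 percentage points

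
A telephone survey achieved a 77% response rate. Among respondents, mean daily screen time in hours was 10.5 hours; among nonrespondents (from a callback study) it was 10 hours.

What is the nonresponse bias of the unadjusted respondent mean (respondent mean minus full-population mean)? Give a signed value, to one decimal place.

+0.1

Nonresponse fraction = 1 − 0.77 = 0.23.
Bias = (nonresponse fraction) × (respondent mean − nonrespondent mean)
     = 0.23 × (10.5 − 10) = 0.23 × 0.5 = 0.115.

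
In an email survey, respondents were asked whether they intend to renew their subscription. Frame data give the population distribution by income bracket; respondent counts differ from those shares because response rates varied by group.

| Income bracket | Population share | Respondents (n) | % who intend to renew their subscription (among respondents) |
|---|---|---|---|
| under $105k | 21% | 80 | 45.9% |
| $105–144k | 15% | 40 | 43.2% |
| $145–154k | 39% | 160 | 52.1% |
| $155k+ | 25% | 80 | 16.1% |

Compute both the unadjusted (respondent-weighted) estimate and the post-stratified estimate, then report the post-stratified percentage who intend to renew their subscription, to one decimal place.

Naive respondent-only estimate (weights = respondent counts):
  (80/360)×45.9 + (40/360)×43.2 + (160/360)×52.1 + (80/360)×16.1 = 41.7333%
Post-stratified estimate weights by population shares:
  0.21×45.9 + 0.15×43.2 + 0.39×52.1 + 0.25×16.1 = 40.463%

40.5%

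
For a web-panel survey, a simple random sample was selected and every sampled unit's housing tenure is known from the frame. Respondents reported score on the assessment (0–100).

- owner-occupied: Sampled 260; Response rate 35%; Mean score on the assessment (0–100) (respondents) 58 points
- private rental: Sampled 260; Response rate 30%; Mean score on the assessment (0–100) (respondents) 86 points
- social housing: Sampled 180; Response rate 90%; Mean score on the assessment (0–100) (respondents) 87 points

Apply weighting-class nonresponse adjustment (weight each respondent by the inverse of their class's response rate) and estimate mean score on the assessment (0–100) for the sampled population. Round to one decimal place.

75.9

Weighting each respondent by the inverse class response rate inflates each class back to its sampled size, so the class weight is n_sampled:
  owner-occupied: 260 × 58 = 15,080
  private rental: 260 × 86 = 22,360
  social housing: 180 × 87 = 15,660
Adjusted estimate = 53,100 / 700 = 75.8571 → 75.9.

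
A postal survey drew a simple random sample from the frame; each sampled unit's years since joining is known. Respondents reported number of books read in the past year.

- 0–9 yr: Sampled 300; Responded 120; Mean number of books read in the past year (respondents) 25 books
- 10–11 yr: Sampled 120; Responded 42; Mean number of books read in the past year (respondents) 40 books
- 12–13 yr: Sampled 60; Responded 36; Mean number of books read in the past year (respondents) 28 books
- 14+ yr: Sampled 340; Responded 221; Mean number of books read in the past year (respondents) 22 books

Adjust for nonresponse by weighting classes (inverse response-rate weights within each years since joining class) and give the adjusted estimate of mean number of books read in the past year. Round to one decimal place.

Response rates by class: 0–9 yr 120/300 = 40%, 10–11 yr 42/120 = 35%, 12–13 yr 36/60 = 60%, 14+ yr 221/340 = 65%.
Weighting each respondent by the inverse class response rate inflates each class back to its sampled size, so the class weight is n_sampled:
  0–9 yr: 300 × 25 = 7500
  10–11 yr: 120 × 40 = 4800
  12–13 yr: 60 × 28 = 1680
  14+ yr: 340 × 22 = 7480
Adjusted estimate = 21,460 / 820 = 26.1707 → 26.2.

26.2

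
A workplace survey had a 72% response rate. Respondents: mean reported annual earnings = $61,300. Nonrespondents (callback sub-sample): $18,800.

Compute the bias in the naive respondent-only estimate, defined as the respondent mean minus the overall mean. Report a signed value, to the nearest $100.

Nonresponse fraction = 1 − 0.72 = 0.28.
Bias = (nonresponse fraction) × (respondent mean − nonrespondent mean)
     = 0.28 × (61,300 − 18,800) = 0.28 × 42,500 = 11,900.

+$11,900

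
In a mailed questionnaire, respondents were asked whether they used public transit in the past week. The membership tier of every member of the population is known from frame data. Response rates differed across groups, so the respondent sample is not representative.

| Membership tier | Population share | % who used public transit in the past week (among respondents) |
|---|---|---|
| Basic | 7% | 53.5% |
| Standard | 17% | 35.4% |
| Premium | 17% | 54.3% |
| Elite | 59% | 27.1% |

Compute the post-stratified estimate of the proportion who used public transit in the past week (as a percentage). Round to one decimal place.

35.0%

Post-stratification weights by population share, not respondent share:
  Basic: 0.07 × 53.5 = 3.745
  Standard: 0.17 × 35.4 = 6.018
  Premium: 0.17 × 54.3 = 9.231
  Elite: 0.59 × 27.1 = 15.989
Post-stratified estimate = 34.983 → 35.0%.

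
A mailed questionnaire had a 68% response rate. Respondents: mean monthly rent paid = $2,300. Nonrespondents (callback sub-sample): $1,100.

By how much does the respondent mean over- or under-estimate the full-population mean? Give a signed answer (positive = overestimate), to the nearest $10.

Nonresponse fraction = 1 − 0.68 = 0.32.
Bias = (nonresponse fraction) × (respondent mean − nonrespondent mean)
     = 0.32 × (2300 − 1100) = 0.32 × 1200 = 384.

+$380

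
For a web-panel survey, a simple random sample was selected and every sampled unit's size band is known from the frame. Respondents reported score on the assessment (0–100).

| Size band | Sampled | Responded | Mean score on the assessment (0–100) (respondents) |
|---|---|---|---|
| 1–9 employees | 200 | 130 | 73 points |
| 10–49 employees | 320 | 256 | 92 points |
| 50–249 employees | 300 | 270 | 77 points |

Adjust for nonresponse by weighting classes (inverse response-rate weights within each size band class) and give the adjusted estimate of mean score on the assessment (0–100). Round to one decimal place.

Response rates by class: 1–9 employees 130/200 = 65%, 10–49 employees 256/320 = 80%, 50–249 employees 270/300 = 90%.
Inverse-response-rate weighting restores each class to its sampled count, so class totals weight by n_sampled:
  1–9 employees: 200 × 73 = 14,600
  10–49 employees: 320 × 92 = 29,440
  50–249 employees: 300 × 77 = 23,100
Adjusted estimate = 67,140 / 820 = 81.878 → 81.9.

81.9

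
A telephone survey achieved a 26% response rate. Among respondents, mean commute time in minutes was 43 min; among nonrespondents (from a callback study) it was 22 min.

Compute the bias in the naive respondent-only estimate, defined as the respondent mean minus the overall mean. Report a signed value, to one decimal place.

Nonresponse fraction = 1 − 0.26 = 0.74.
Bias = (nonresponse fraction) × (respondent mean − nonrespondent mean)
     = 0.74 × (43 − 22) = 0.74 × 21 = 15.54.

+15.5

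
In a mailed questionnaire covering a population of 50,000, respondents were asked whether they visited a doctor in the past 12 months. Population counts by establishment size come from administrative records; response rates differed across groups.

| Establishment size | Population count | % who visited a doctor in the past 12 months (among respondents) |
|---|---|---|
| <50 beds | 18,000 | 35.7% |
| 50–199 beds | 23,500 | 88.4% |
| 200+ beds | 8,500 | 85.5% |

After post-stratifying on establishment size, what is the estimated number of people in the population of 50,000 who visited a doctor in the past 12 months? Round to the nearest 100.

Each cell contributes its population count × the respondent rate:
  <50 beds: 18,000 × 35.7% = 6426
  50–199 beds: 23,500 × 88.4% = 20,774
  200+ beds: 8,500 × 85.5% = 7267.5
Estimated total = 34467.5 → 34,500.

34,500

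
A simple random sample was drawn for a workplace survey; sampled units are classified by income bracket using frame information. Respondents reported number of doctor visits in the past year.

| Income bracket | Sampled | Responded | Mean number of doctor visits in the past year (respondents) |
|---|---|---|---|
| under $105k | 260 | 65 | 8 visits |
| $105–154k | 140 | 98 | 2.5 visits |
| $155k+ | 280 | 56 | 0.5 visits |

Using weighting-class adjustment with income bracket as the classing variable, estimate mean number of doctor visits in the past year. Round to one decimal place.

3.8

Class response rates: under $105k 65/260 = 25%, $105–154k 98/140 = 70%, $155k+ 56/280 = 20%.
With weight = n_sampled/n_responded per class, the weighted class total is n_sampled:
  under $105k: 260 × 8 = 2080
  $105–154k: 140 × 2.5 = 350
  $155k+: 280 × 0.5 = 140
Adjusted estimate = 2570 / 680 = 3.77941 → 3.8.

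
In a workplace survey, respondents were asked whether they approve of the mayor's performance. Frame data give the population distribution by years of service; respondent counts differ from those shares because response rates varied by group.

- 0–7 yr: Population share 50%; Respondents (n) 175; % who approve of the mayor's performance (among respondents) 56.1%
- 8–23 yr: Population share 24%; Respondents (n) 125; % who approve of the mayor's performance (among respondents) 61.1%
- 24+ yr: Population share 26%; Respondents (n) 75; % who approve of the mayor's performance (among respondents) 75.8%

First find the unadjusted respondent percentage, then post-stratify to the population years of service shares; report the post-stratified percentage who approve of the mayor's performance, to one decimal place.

62.4%

Unadjusted (pooled respondent) estimate weights by respondent counts:
  (175/375)×56.1 + (125/375)×61.1 + (75/375)×75.8 = 61.7067%
Reweighting by population years of service shares:
  0.5×56.1 + 0.24×61.1 + 0.26×75.8 = 62.422%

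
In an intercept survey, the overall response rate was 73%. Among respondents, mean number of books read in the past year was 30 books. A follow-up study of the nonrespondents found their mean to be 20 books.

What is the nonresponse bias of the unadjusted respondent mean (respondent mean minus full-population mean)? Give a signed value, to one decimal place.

Nonresponse fraction = 1 − 0.73 = 0.27.
Bias = (nonresponse fraction) × (respondent mean − nonrespondent mean)
     = 0.27 × (30 − 20) = 0.27 × 10 = 2.7.

+2.7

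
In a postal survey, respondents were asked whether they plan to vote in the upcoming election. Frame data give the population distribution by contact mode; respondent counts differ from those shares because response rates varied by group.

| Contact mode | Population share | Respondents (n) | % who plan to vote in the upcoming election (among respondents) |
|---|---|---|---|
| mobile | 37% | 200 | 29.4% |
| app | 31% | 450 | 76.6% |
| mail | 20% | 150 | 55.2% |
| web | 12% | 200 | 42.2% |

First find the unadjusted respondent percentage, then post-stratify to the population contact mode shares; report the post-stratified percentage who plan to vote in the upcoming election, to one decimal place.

Naive respondent-only estimate (weights = respondent counts):
  (200/1000)×29.4 + (450/1000)×76.6 + (150/1000)×55.2 + (200/1000)×42.2 = 57.07%
Reweighting by population contact mode shares:
  0.37×29.4 + 0.31×76.6 + 0.2×55.2 + 0.12×42.2 = 50.728%

50.7%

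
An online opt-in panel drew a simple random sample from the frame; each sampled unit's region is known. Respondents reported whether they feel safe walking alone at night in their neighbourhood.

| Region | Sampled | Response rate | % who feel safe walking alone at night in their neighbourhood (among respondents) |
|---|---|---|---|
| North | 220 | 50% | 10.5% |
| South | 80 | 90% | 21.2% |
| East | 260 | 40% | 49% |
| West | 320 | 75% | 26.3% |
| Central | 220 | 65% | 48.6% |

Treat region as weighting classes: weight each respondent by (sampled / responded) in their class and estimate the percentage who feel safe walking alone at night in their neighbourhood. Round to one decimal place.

32.6%

Inverse-response-rate weighting restores each class to its sampled count, so class totals weight by n_sampled:
  North: 220 × 10.5 = 2310
  South: 80 × 21.2 = 1696
  East: 260 × 49 = 12,740
  West: 320 × 26.3 = 8416
  Central: 220 × 48.6 = 10,692
Adjusted estimate = 35,854 / 1,100 = 32.5945 → 32.6%.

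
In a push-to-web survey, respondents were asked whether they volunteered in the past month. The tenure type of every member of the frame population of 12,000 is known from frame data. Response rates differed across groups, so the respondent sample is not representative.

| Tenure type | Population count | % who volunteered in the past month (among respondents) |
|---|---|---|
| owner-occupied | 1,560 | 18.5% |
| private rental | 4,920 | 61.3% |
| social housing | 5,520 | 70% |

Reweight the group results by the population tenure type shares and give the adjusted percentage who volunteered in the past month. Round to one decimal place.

Post-stratification weights by population share, not respondent share:
  owner-occupied: (1,560/12,000) × 18.5 = 2.405
  private rental: (4,920/12,000) × 61.3 = 25.133
  social housing: (5,520/12,000) × 70 = 32.2
Post-stratified estimate = 59.738 → 59.7%.

59.7%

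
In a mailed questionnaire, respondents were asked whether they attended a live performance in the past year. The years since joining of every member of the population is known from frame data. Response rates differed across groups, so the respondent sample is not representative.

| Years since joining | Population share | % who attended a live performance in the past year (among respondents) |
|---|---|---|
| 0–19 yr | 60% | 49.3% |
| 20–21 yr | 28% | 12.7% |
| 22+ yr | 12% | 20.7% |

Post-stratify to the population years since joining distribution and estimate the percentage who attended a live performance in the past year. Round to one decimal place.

35.6%

Post-stratification weights by population share, not respondent share:
  0–19 yr: 0.6 × 49.3 = 29.58
  20–21 yr: 0.28 × 12.7 = 3.556
  22+ yr: 0.12 × 20.7 = 2.484
Post-stratified estimate = 35.62 → 35.6%.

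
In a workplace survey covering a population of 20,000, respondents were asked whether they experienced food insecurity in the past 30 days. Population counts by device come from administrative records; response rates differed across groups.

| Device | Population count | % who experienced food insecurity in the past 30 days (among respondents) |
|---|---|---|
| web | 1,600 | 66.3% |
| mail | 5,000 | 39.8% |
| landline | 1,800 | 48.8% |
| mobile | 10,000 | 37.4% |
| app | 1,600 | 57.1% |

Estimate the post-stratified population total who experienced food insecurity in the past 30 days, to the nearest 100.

8,600

Estimated count per cell = population count × respondent percentage:
  web: 1,600 × 66.3% = 1060.8
  mail: 5,000 × 39.8% = 1990
  landline: 1,800 × 48.8% = 878.4
  mobile: 10,000 × 37.4% = 3740
  app: 1,600 × 57.1% = 913.6
Estimated total = 8582.8 → 8,600.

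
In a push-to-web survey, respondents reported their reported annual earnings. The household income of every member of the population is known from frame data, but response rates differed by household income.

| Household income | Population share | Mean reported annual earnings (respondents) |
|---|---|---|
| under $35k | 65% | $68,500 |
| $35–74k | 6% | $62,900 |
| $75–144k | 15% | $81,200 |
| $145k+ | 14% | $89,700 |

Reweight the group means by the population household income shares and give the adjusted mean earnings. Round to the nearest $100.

Each cell contributes population-share × respondent value:
  under $35k: 0.65 × 68,500 = 44,525
  $35–74k: 0.06 × 62,900 = 3774
  $75–144k: 0.15 × 81,200 = 12,180
  $145k+: 0.14 × 89,700 = 12,558
Post-stratified estimate = 73,037 → $73,000.

$73,000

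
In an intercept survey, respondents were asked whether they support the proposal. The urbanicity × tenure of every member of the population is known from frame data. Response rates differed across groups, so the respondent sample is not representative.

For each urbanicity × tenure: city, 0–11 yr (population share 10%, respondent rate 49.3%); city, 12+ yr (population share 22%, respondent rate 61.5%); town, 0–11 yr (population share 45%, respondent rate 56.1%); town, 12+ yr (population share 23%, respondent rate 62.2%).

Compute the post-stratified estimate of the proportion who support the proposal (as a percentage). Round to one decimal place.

58.0%

Post-stratification weights by population share, not respondent share:
  city, 0–11 yr: 0.1 × 49.3 = 4.93
  city, 12+ yr: 0.22 × 61.5 = 13.53
  town, 0–11 yr: 0.45 × 56.1 = 25.245
  town, 12+ yr: 0.23 × 62.2 = 14.306
Post-stratified estimate = 58.011 → 58.0%.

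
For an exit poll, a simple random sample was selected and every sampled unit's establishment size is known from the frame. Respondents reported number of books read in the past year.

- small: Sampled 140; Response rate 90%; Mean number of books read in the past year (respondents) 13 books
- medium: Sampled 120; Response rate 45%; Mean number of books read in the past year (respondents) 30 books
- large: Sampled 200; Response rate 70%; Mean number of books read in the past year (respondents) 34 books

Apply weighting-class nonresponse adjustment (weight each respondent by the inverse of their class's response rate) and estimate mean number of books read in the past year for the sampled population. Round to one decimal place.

26.6

Weighting each respondent by the inverse class response rate inflates each class back to its sampled size, so the class weight is n_sampled:
  small: 140 × 13 = 1820
  medium: 120 × 30 = 3600
  large: 200 × 34 = 6800
Adjusted estimate = 12,220 / 460 = 26.5652 → 26.6.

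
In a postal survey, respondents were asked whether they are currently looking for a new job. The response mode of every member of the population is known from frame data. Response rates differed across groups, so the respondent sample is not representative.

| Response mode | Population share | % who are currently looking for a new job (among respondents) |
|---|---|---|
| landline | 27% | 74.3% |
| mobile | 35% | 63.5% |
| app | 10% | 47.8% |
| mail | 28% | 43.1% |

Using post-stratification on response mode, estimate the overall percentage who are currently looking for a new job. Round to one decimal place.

59.1%

Post-stratification weights by population share, not respondent share:
  landline: 0.27 × 74.3 = 20.061
  mobile: 0.35 × 63.5 = 22.225
  app: 0.1 × 47.8 = 4.78
  mail: 0.28 × 43.1 = 12.068
Post-stratified estimate = 59.134 → 59.1%.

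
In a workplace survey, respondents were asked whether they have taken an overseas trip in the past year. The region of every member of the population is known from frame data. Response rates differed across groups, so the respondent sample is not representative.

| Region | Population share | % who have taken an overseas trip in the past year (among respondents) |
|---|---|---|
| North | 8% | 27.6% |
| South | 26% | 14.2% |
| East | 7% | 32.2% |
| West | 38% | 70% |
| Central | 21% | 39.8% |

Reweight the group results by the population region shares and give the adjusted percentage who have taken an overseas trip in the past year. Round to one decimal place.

43.1%

Weight each group's respondent value by its population share:
  North: 0.08 × 27.6 = 2.208
  South: 0.26 × 14.2 = 3.692
  East: 0.07 × 32.2 = 2.254
  West: 0.38 × 70 = 26.6
  Central: 0.21 × 39.8 = 8.358
Post-stratified estimate = 43.112 → 43.1%.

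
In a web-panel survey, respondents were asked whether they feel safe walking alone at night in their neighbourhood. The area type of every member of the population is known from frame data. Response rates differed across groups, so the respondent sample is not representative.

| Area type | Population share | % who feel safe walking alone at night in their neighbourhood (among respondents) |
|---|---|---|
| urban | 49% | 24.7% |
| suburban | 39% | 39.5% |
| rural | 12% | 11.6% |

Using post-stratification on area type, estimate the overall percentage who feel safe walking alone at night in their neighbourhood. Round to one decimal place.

28.9%

Each cell contributes population-share × respondent value:
  urban: 0.49 × 24.7 = 12.103
  suburban: 0.39 × 39.5 = 15.405
  rural: 0.12 × 11.6 = 1.392
Post-stratified estimate = 28.9 → 28.9%.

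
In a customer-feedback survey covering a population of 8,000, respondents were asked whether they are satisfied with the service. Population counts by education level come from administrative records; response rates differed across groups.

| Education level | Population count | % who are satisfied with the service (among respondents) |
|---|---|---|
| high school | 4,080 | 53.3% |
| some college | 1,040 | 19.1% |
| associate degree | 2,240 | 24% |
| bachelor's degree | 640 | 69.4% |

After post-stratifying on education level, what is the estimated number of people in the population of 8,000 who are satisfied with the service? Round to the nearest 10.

3,360

Each cell contributes its population count × the respondent rate:
  high school: 4,080 × 53.3% = 2174.64
  some college: 1,040 × 19.1% = 198.64
  associate degree: 2,240 × 24% = 537.6
  bachelor's degree: 640 × 69.4% = 444.16
Estimated total = 3355.04 → 3,360.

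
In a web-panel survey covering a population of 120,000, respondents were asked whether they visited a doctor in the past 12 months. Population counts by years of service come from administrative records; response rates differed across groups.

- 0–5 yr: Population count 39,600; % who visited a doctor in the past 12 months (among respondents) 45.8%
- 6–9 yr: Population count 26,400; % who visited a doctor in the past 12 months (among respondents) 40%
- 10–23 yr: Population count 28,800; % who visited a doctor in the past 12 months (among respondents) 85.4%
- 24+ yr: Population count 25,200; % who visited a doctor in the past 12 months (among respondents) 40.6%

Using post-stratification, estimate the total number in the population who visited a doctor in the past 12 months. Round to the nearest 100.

Apply each group's respondent rate to its population count:
  0–5 yr: 39,600 × 45.8% = 18136.8
  6–9 yr: 26,400 × 40% = 10,560
  10–23 yr: 28,800 × 85.4% = 24595.2
  24+ yr: 25,200 × 40.6% = 10231.2
Estimated total = 63523.2 → 63,500.

63,500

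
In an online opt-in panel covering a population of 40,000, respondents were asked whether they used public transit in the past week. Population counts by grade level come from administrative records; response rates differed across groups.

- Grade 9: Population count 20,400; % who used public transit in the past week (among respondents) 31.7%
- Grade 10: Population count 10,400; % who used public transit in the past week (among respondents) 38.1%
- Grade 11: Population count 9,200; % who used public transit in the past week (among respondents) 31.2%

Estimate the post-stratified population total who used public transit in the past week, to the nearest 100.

13,300

Estimated count per cell = population count × respondent percentage:
  Grade 9: 20,400 × 31.7% = 6466.8
  Grade 10: 10,400 × 38.1% = 3962.4
  Grade 11: 9,200 × 31.2% = 2870.4
Estimated total = 13299.6 → 13,300.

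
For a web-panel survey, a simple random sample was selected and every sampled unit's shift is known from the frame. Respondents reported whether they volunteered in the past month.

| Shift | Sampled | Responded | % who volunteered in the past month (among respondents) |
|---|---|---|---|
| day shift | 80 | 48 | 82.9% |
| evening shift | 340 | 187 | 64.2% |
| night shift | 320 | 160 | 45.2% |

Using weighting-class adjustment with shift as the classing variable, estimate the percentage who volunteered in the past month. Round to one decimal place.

58.0%

Response rates by class: day shift 48/80 = 60%, evening shift 187/340 = 55%, night shift 160/320 = 50%.
Weighting each respondent by the inverse class response rate inflates each class back to its sampled size, so the class weight is n_sampled:
  day shift: 80 × 82.9 = 6632
  evening shift: 340 × 64.2 = 21,828
  night shift: 320 × 45.2 = 14,464
Adjusted estimate = 42,924 / 740 = 58.0054 → 58.0%.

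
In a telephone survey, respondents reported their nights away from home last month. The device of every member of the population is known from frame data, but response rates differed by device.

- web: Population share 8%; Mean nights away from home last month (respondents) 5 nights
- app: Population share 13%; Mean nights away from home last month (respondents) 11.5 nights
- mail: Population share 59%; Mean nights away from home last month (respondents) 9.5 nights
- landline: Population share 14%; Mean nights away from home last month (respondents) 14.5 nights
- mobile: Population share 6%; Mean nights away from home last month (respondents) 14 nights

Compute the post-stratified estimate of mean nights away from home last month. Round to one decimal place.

Each cell contributes population-share × respondent value:
  web: 0.08 × 5 = 0.4
  app: 0.13 × 11.5 = 1.495
  mail: 0.59 × 9.5 = 5.605
  landline: 0.14 × 14.5 = 2.03
  mobile: 0.06 × 14 = 0.84
Post-stratified estimate = 10.37 → 10.4.

10.4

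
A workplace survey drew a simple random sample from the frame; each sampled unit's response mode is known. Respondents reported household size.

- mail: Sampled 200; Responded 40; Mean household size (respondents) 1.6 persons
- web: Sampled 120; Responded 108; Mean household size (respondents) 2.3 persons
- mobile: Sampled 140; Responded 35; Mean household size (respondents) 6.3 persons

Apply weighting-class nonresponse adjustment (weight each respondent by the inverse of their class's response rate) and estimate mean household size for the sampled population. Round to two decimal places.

3.21

Class response rates: mail 40/200 = 20%, web 108/120 = 90%, mobile 35/140 = 25%.
Inverse-response-rate weighting restores each class to its sampled count, so class totals weight by n_sampled:
  mail: 200 × 1.6 = 320
  web: 120 × 2.3 = 276
  mobile: 140 × 6.3 = 882
Adjusted estimate = 1478 / 460 = 3.21304 → 3.21.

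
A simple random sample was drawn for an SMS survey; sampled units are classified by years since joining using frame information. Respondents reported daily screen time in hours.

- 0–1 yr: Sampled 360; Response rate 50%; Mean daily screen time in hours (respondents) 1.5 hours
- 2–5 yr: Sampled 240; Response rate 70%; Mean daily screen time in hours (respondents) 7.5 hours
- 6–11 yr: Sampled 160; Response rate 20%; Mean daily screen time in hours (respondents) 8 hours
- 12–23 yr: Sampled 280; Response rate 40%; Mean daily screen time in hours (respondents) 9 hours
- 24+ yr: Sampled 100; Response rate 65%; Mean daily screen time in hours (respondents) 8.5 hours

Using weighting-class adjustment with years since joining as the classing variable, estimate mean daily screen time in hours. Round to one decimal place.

Inverse-response-rate weighting restores each class to its sampled count, so class totals weight by n_sampled:
  0–1 yr: 360 × 1.5 = 540
  2–5 yr: 240 × 7.5 = 1800
  6–11 yr: 160 × 8 = 1280
  12–23 yr: 280 × 9 = 2520
  24+ yr: 100 × 8.5 = 850
Adjusted estimate = 6990 / 1,140 = 6.13158 → 6.1.

6.1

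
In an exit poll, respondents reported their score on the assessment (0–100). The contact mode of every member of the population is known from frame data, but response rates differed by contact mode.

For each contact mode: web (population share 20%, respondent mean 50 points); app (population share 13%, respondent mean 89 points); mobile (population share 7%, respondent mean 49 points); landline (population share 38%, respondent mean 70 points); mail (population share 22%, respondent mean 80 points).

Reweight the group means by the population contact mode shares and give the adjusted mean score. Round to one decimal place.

Each cell contributes population-share × respondent value:
  web: 0.2 × 50 = 10
  app: 0.13 × 89 = 11.57
  mobile: 0.07 × 49 = 3.43
  landline: 0.38 × 70 = 26.6
  mail: 0.22 × 80 = 17.6
Post-stratified estimate = 69.2 → 69.2.

69.2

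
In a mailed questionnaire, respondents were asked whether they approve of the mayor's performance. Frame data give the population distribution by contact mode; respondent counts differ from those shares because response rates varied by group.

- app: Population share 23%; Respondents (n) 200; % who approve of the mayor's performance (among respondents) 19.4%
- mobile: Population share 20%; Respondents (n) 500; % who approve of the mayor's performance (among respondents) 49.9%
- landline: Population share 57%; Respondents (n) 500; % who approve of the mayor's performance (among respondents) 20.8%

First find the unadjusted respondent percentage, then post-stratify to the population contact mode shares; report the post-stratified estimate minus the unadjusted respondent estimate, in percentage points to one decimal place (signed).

-6.4 percentage points

Unadjusted (pooled respondent) estimate weights by respondent counts:
  (200/1200)×19.4 + (500/1200)×49.9 + (500/1200)×20.8 = 32.6917%
Post-stratified estimate weights by population shares:
  0.23×19.4 + 0.2×49.9 + 0.57×20.8 = 26.298%
Difference = 26.298 − 32.6917 = -6.3937 pp.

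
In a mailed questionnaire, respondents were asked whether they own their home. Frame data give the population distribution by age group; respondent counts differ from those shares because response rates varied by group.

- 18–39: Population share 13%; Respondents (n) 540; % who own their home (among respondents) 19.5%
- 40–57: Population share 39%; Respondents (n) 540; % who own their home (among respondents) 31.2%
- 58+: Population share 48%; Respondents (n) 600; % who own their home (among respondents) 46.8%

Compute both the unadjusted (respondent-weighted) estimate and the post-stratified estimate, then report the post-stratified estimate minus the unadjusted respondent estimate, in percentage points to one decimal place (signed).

+4.2 percentage points

Without adjustment, the pooled respondent share is:
  (540/1680)×19.5 + (540/1680)×31.2 + (600/1680)×46.8 = 33.0107%
Post-stratifying to population shares instead:
  0.13×19.5 + 0.39×31.2 + 0.48×46.8 = 37.167%
Difference = 37.167 − 33.0107 = 4.1563 pp.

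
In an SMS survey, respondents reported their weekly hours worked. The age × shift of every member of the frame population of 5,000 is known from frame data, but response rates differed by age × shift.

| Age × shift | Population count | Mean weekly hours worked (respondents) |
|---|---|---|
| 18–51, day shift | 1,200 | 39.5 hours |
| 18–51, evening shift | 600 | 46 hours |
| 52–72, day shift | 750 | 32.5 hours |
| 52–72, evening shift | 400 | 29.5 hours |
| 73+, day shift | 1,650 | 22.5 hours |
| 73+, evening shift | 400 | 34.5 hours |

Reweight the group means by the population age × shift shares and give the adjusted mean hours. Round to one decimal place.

32.4

Weight each group's respondent value by its population share:
  18–51, day shift: (1,200/5,000) × 39.5 = 9.48
  18–51, evening shift: (600/5,000) × 46 = 5.52
  52–72, day shift: (750/5,000) × 32.5 = 4.875
  52–72, evening shift: (400/5,000) × 29.5 = 2.36
  73+, day shift: (1,650/5,000) × 22.5 = 7.425
  73+, evening shift: (400/5,000) × 34.5 = 2.76
Post-stratified estimate = 32.42 → 32.4.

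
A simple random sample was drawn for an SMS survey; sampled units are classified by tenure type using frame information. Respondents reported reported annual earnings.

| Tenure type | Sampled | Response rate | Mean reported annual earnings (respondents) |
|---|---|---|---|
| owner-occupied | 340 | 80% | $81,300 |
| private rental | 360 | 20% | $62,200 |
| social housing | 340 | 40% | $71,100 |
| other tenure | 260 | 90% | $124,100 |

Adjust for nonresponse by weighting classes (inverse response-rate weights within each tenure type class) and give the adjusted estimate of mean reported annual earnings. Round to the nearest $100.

$81,900

Each respondent's weight = sampled/responded in their class; summing within a class gives n_sampled, so:
  owner-occupied: 340 × 81,300 = 27,642,000
  private rental: 360 × 62,200 = 22,392,000
  social housing: 340 × 71,100 = 24,174,000
  other tenure: 260 × 124,100 = 32,266,000
Adjusted estimate = 106,474,000 / 1,300 = 81903.1 → $81,900.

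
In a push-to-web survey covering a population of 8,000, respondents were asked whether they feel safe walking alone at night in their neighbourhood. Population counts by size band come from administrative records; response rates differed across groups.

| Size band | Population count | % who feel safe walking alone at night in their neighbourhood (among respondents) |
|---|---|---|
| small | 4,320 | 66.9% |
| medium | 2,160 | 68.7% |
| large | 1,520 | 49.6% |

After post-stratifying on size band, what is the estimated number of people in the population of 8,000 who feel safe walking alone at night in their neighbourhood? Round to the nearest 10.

5,130

Apply each group's respondent rate to its population count:
  small: 4,320 × 66.9% = 2890.08
  medium: 2,160 × 68.7% = 1483.92
  large: 1,520 × 49.6% = 753.92
Estimated total = 5127.92 → 5,130.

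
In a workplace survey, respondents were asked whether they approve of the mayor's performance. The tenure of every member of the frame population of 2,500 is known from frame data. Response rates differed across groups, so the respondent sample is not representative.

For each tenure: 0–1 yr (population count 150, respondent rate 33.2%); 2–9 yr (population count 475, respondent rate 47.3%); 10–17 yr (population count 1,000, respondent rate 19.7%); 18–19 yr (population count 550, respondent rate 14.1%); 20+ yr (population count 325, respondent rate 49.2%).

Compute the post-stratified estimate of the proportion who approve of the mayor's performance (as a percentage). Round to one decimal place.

Reweight to the known tenure distribution:
  0–1 yr: (150/2,500) × 33.2 = 1.992
  2–9 yr: (475/2,500) × 47.3 = 8.987
  10–17 yr: (1,000/2,500) × 19.7 = 7.88
  18–19 yr: (550/2,500) × 14.1 = 3.102
  20+ yr: (325/2,500) × 49.2 = 6.396
Post-stratified estimate = 28.357 → 28.4%.

28.4%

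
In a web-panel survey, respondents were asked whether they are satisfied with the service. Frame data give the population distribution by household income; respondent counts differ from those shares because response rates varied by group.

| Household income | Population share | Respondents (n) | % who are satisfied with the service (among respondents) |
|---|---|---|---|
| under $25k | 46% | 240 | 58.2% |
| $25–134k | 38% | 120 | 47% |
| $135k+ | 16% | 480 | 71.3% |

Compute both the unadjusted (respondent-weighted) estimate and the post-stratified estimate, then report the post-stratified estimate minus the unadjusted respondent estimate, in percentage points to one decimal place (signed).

Unadjusted (pooled respondent) estimate weights by respondent counts:
  (240/840)×58.2 + (120/840)×47 + (480/840)×71.3 = 64.0857%
Reweighting by population household income shares:
  0.46×58.2 + 0.38×47 + 0.16×71.3 = 56.04%
Difference = 56.04 − 64.0857 = -8.0457 pp.

-8.0 percentage points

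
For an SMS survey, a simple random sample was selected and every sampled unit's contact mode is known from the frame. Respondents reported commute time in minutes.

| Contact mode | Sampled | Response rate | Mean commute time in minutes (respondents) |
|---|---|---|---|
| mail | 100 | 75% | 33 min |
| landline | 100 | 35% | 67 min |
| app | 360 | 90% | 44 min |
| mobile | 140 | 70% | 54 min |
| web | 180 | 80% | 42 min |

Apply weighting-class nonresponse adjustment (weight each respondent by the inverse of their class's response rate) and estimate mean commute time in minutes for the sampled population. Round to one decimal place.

46.5

Inverse-response-rate weighting restores each class to its sampled count, so class totals weight by n_sampled:
  mail: 100 × 33 = 3300
  landline: 100 × 67 = 6700
  app: 360 × 44 = 15,840
  mobile: 140 × 54 = 7560
  web: 180 × 42 = 7560
Adjusted estimate = 40,960 / 880 = 46.5455 → 46.5.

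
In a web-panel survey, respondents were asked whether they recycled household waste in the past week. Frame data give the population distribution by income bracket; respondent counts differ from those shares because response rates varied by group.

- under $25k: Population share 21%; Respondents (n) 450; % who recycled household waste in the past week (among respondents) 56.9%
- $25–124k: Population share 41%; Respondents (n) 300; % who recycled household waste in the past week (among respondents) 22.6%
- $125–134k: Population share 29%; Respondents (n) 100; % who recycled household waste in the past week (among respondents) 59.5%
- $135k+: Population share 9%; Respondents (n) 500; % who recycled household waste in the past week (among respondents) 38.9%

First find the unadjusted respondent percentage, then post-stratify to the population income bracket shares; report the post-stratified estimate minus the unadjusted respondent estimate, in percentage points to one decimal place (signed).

Unadjusted (pooled respondent) estimate weights by respondent counts:
  (450/1350)×56.9 + (300/1350)×22.6 + (100/1350)×59.5 + (500/1350)×38.9 = 42.8037%
Post-stratified estimate weights by population shares:
  0.21×56.9 + 0.41×22.6 + 0.29×59.5 + 0.09×38.9 = 41.971%
Difference = 41.971 − 42.8037 = -0.8327 pp.

-0.8 percentage points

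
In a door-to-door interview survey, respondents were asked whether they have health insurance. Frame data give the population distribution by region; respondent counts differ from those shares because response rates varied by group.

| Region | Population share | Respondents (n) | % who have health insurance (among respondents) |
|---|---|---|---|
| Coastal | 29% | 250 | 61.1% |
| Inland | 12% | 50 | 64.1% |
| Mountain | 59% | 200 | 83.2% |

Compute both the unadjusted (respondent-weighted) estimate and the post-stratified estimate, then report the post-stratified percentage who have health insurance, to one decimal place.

Unadjusted (pooled respondent) estimate weights by respondent counts:
  (250/500)×61.1 + (50/500)×64.1 + (200/500)×83.2 = 70.24%
Post-stratified estimate weights by population shares:
  0.29×61.1 + 0.12×64.1 + 0.59×83.2 = 74.499%

74.5%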